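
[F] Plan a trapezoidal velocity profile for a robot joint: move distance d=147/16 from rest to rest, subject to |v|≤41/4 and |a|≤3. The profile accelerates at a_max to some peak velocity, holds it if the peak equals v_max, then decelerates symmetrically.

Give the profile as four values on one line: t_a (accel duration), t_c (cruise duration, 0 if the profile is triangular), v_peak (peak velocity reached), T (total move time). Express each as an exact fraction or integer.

(v_max)²/a_max = (41/4)²/3 = 1681/48
147/16 < 1681/48 ⇒ no cruise
v_peak = √(147/16·3) = √(441/16) = 21/4
t_a = (21/4)/3 = 7/4; t_c = 0
T = 2·7/4 = 7/2

t_a=7/4 t_c=0 v_peak=21/4 T=7/2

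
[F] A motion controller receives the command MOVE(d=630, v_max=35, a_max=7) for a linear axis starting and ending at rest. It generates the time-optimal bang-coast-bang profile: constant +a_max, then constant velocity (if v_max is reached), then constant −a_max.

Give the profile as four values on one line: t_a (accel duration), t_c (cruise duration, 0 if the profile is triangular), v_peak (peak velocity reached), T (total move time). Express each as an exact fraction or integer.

t_a=5 t_c=13 v_peak=35 T=23

vₘ²/aₘ = 35²/7 = 175
630 ≥ 175 so v_max reached
t_a = 35/7 = 5; v_peak = 35
d_cruise = 630 − 175 = 455; t_c = 455/35 = 13
T = 2·5 + 13 = 23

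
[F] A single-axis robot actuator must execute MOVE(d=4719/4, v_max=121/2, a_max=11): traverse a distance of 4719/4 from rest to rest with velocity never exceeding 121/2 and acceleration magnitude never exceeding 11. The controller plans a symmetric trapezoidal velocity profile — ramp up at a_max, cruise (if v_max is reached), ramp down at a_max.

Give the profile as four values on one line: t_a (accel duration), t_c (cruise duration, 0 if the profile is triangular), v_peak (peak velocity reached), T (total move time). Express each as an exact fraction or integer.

v_max²/a_max = (121/2)²/11 = 1331/4
4719/4 ≥ 1331/4 → trapezoidal
t_a = (121/2)/11 = 11/2; v_peak = 121/2
d_cruise = 4719/4 − 1331/4 = 847; t_c = 847/(121/2) = 14
T = 2·11/2 + 14 = 25

t_a=11/2 t_c=14 v_peak=121/2 T=25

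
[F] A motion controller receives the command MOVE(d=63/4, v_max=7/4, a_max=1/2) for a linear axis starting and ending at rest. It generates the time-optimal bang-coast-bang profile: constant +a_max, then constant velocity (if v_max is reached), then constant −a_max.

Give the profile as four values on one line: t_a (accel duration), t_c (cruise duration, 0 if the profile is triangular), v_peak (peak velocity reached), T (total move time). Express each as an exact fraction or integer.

t_a=7/2 t_c=11/2 v_peak=7/4 T=25/2

(v_max)²/a_max = (7/4)²/(1/2) = 49/8
63/4 ≥ 49/8 → trapezoidal
t_a = (7/4)/(1/2) = 7/2; v_peak = 7/4
d_cruise = 63/4 − 49/8 = 77/8; t_c = (77/8)/(7/4) = 11/2
T = 2·7/2 + 11/2 = 25/2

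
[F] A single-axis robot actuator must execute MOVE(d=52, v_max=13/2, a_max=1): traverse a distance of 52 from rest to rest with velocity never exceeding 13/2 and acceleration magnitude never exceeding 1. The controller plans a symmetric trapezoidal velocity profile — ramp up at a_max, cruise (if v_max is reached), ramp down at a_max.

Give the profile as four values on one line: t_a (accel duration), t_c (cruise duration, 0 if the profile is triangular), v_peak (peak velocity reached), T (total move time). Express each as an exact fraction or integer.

(v_max)²/a_max = (13/2)²/1 = 169/4
52 ≥ 169/4 so v_max reached
t_a = (13/2)/1 = 13/2; v_peak = 13/2
d_cruise = 52 − 169/4 = 39/4; t_c = (39/4)/(13/2) = 3/2
T = 2·13/2 + 3/2 = 29/2

t_a=13/2 t_c=3/2 v_peak=13/2 T=29/2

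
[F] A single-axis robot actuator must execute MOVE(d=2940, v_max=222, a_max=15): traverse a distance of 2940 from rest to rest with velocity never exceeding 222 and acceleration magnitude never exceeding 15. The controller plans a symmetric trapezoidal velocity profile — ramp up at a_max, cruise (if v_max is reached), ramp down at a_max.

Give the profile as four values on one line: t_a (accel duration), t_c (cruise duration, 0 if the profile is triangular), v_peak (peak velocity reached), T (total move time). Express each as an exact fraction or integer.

vₘ²/aₘ = 222²/15 = 16428/5
2940 < 16428/5 so t_c = 0
v_peak = √(2940·15) = √44100 = 210
t_a = 210/15 = 14; t_c = 0
T = 2·14 = 28

t_a=14 t_c=0 v_peak=210 T=28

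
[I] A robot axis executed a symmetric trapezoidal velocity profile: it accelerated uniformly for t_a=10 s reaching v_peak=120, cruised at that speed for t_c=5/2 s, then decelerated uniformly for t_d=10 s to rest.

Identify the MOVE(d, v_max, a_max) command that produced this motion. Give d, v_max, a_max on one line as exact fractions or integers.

d=1500 v_max=120 a_max=12

a_max = 120/10 = 12
d_a = ½·120·10 = 600; d_c = 120·5/2 = 300
d = 2·600 + 300 = 1500
t_c = 5/2 > 0 ⇒ limit active, v_max = 120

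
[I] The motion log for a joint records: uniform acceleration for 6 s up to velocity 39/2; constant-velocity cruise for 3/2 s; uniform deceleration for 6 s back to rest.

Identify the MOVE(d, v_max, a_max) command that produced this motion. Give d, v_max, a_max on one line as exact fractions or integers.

a_max = (39/2)/6 = 13/4
d_a = ½·39/2·6 = 117/2; d_c = 39/2·3/2 = 117/4
d = 2·117/2 + 117/4 = 585/4
t_c = 3/2 > 0 ⇒ limit active, v_max = 39/2

d=585/4 v_max=39/2 a_max=13/4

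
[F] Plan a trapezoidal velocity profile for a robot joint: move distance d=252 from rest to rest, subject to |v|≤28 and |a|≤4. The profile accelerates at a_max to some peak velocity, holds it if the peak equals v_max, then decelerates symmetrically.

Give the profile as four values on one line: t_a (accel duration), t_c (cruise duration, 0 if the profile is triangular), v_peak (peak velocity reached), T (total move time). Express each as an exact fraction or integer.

vₘ²/aₘ = 28²/4 = 196
252 ≥ 196 ⇒ cruise phase
t_a = 28/4 = 7; v_peak = 28
d_cruise = 252 − 196 = 56; t_c = 56/28 = 2
T = 2·7 + 2 = 16

t_a=7 t_c=2 v_peak=28 T=16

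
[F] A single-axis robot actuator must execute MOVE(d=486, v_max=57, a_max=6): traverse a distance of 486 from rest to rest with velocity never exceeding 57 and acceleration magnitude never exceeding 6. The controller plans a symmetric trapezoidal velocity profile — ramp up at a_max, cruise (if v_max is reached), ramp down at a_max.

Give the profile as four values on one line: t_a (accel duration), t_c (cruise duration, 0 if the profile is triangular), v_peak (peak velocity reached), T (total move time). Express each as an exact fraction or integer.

(v_max)²/a_max = 57²/6 = 1083/2
486 < 1083/2 so t_c = 0
v_peak = √(486·6) = √2916 = 54
t_a = 54/6 = 9; t_c = 0
T = 2·9 = 18

t_a=9 t_c=0 v_peak=54 T=18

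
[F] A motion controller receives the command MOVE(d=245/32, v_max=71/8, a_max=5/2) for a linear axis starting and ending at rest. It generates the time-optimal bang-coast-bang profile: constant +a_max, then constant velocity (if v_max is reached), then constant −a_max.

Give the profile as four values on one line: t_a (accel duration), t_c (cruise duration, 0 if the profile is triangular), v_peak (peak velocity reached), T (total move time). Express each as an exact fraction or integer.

(v_max)²/a_max = (71/8)²/(5/2) = 5041/160
245/32 < 5041/160 → triangular
v_peak = √(245/32·5/2) = √(1225/64) = 35/8
t_a = (35/8)/(5/2) = 7/4; t_c = 0
T = 2·7/4 = 7/2

t_a=7/4 t_c=0 v_peak=35/8 T=7/2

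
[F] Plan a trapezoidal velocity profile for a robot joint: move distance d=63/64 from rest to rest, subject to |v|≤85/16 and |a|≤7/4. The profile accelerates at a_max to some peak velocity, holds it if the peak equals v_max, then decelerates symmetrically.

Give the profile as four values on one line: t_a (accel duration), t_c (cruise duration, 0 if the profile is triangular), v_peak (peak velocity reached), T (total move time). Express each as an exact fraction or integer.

(v_max)²/a_max = (85/16)²/(7/4) = 7225/448
63/64 < 7225/448 → triangular
v_peak = √(63/64·7/4) = √(441/256) = 21/16
t_a = (21/16)/(7/4) = 3/4; t_c = 0
T = 2·3/4 = 3/2

t_a=3/4 t_c=0 v_peak=21/16 T=3/2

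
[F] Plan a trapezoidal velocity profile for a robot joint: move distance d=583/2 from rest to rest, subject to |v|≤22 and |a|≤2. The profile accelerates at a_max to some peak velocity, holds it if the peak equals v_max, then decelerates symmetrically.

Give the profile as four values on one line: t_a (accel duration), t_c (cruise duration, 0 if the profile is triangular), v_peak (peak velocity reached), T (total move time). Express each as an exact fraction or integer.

t_a=11 t_c=9/4 v_peak=22 T=97/4

(v_max)²/a_max = 22²/2 = 242
583/2 ≥ 242 → trapezoidal
t_a = 22/2 = 11; v_peak = 22
d_cruise = 583/2 − 242 = 99/2; t_c = (99/2)/22 = 9/4
T = 2·11 + 9/4 = 97/4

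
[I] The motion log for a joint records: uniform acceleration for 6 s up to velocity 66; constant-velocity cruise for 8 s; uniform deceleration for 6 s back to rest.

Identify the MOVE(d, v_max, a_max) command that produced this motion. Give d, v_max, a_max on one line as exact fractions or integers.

a_max = 66/6 = 11
d_a = ½·66·6 = 198; d_c = 66·8 = 528
d = 2·198 + 528 = 924
t_c = 8 > 0 → v_max = v_peak = 66

d=924 v_max=66 a_max=11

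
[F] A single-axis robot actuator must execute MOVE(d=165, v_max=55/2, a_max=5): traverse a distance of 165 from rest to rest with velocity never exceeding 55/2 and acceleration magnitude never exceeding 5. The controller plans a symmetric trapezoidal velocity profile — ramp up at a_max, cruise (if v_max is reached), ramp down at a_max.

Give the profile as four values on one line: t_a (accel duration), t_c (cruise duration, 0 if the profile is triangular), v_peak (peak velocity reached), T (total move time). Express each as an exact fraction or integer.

v_max²/a_max = (55/2)²/5 = 605/4
165 ≥ 605/4 → trapezoidal
t_a = (55/2)/5 = 11/2; v_peak = 55/2
d_cruise = 165 − 605/4 = 55/4; t_c = (55/4)/(55/2) = 1/2
T = 2·11/2 + 1/2 = 23/2

t_a=11/2 t_c=1/2 v_peak=55/2 T=23/2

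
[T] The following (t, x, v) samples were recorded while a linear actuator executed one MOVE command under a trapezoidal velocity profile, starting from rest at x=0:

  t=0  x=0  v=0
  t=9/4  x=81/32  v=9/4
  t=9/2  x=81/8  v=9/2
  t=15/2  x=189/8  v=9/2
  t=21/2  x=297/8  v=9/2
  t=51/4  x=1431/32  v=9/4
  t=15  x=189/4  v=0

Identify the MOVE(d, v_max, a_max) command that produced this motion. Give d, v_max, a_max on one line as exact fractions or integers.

final state: t=15, x=189/4, v=0 → d = 189/4
a_max = (9/4−0)/(9/4−0) = 1
max v = 9/2 over t∈[9/2,21/2] → v_max = 9/2
check: 9/2·(9/2+6) = 189/4 ✓

d=189/4 v_max=9/2 a_max=1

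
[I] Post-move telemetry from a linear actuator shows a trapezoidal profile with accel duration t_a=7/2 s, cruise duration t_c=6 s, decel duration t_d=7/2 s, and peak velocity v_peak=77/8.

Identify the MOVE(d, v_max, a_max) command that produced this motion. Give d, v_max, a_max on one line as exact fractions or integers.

a_max = (77/8)/(7/2) = 11/4
d_a = ½·77/8·7/2 = 539/32; d_c = 77/8·6 = 231/4
d = 2·539/32 + 231/4 = 1463/16
t_c = 6 > 0 so v_max = 77/8

d=1463/16 v_max=77/8 a_max=11/4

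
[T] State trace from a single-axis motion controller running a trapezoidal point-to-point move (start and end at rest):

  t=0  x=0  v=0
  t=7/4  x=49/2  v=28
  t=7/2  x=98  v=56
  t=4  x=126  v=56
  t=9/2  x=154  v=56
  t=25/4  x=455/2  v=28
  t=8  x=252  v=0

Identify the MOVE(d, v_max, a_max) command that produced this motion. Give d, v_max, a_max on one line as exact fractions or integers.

final state: t=8, x=252, v=0 → d = 252
a_max = (28−0)/(7/4−0) = 16
max v = 56 over t∈[7/2,9/2] → v_max = 56
check: 56·(7/2+1) = 252 ✓

d=252 v_max=56 a_max=16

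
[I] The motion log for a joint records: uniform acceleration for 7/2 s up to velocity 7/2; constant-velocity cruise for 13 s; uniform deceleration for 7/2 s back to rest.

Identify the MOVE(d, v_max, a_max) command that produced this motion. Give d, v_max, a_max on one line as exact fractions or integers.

a_max = (7/2)/(7/2) = 1
d_a = ½·7/2·7/2 = 49/8; d_c = 7/2·13 = 91/2
d = 2·49/8 + 91/2 = 231/4
t_c = 13 > 0 → v_max = v_peak = 7/2

d=231/4 v_max=7/2 a_max=1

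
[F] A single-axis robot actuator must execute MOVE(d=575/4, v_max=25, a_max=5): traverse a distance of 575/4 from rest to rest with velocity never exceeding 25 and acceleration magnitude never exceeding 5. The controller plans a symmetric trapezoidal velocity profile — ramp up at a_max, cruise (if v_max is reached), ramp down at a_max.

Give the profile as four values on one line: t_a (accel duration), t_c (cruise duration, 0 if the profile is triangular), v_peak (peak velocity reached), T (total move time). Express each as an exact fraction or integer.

t_a=5 t_c=3/4 v_peak=25 T=43/4

(v_max)²/a_max = 25²/5 = 125
575/4 ≥ 125 → trapezoidal
t_a = 25/5 = 5; v_peak = 25
d_cruise = 575/4 − 125 = 75/4; t_c = (75/4)/25 = 3/4
T = 2·5 + 3/4 = 43/4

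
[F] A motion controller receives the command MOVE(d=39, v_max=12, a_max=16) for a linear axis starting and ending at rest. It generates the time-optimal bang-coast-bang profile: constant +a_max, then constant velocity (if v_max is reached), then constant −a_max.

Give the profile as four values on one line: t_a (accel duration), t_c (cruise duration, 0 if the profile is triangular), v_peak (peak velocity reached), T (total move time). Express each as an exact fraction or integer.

vₘ²/aₘ = 12²/16 = 9
39 ≥ 9 → trapezoidal
t_a = 12/16 = 3/4; v_peak = 12
d_cruise = 39 − 9 = 30; t_c = 30/12 = 5/2
T = 2·3/4 + 5/2 = 4

t_a=3/4 t_c=5/2 v_peak=12 T=4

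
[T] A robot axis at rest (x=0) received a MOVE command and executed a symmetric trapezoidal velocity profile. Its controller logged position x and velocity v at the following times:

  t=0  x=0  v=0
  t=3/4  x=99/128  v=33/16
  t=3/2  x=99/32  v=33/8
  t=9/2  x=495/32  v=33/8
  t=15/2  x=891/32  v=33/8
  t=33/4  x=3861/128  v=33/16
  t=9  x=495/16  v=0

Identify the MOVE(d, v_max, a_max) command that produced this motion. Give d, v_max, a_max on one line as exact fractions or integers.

final state: t=9, x=495/16, v=0 → d = 495/16
a_max = (33/16−0)/(3/4−0) = 11/4
max v = 33/8 over t∈[3/2,15/2] → v_max = 33/8
check: 33/8·(3/2+6) = 495/16 ✓

d=495/16 v_max=33/8 a_max=11/4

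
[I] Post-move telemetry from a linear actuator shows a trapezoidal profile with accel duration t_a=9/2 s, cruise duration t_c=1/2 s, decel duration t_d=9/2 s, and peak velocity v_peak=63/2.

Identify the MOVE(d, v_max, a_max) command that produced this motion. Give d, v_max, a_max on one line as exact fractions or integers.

d=315/2 v_max=63/2 a_max=7

a_max = (63/2)/(9/2) = 7
d_a = ½·63/2·9/2 = 567/8; d_c = 63/2·1/2 = 63/4
d = 2·567/8 + 63/4 = 315/2
t_c = 1/2 > 0 → v_max = v_peak = 63/2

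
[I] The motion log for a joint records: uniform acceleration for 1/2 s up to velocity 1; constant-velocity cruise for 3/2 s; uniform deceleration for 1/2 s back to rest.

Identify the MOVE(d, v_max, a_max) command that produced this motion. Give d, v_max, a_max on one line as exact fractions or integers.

d=2 v_max=1 a_max=2

a_max = 1/(1/2) = 2
d_a = ½·1·1/2 = 1/4; d_c = 1·3/2 = 3/2
d = 2·1/4 + 3/2 = 2
t_c = 3/2 > 0 ⇒ limit active, v_max = 1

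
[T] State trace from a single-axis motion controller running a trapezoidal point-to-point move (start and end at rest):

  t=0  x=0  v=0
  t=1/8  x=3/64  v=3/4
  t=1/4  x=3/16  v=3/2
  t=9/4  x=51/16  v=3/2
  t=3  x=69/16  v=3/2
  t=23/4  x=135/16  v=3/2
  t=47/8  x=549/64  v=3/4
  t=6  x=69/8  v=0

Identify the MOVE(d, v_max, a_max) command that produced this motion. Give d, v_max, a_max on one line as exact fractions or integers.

final state: t=6, x=69/8, v=0 → d = 69/8
a_max = (3/4−0)/(1/8−0) = 6
max v = 3/2 over t∈[1/4,23/4] → v_max = 3/2
check: 3/2·(1/4+11/2) = 69/8 ✓

d=69/8 v_max=3/2 a_max=6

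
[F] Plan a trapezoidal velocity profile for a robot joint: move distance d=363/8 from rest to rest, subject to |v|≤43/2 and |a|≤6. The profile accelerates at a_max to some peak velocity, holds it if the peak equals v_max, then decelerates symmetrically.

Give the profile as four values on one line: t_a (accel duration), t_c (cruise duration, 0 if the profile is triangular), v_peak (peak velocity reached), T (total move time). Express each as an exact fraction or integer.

vₘ²/aₘ = (43/2)²/6 = 1849/24
363/8 < 1849/24 → triangular
v_peak = √(363/8·6) = √(1089/4) = 33/2
t_a = (33/2)/6 = 11/4; t_c = 0
T = 2·11/4 = 11/2

t_a=11/4 t_c=0 v_peak=33/2 T=11/2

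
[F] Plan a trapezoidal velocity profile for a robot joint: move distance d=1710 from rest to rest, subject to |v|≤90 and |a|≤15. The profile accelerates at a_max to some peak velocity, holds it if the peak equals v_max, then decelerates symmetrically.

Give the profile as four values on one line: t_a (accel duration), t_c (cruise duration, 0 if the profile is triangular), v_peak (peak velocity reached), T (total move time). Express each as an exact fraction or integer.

t_a=6 t_c=13 v_peak=90 T=25

vₘ²/aₘ = 90²/15 = 540
1710 ≥ 540 so v_max reached
t_a = 90/15 = 6; v_peak = 90
d_cruise = 1710 − 540 = 1170; t_c = 1170/90 = 13
T = 2·6 + 13 = 25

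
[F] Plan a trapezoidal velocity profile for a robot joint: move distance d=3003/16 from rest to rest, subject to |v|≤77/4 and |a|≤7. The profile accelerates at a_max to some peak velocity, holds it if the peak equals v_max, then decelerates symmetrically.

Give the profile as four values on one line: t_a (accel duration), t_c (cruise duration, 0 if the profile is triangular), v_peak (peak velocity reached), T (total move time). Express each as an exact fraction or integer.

t_a=11/4 t_c=7 v_peak=77/4 T=25/2

v_max²/a_max = (77/4)²/7 = 847/16
3003/16 ≥ 847/16 → trapezoidal
t_a = (77/4)/7 = 11/4; v_peak = 77/4
d_cruise = 3003/16 − 847/16 = 539/4; t_c = (539/4)/(77/4) = 7
T = 2·11/4 + 7 = 25/2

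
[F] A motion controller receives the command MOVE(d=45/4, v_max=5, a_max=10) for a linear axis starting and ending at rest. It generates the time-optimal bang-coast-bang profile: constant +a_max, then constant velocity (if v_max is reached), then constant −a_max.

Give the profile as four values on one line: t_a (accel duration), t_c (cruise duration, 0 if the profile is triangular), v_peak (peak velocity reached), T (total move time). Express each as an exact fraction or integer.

t_a=1/2 t_c=7/4 v_peak=5 T=11/4

(v_max)²/a_max = 5²/10 = 5/2
45/4 ≥ 5/2 → trapezoidal
t_a = 5/10 = 1/2; v_peak = 5
d_cruise = 45/4 − 5/2 = 35/4; t_c = (35/4)/5 = 7/4
T = 2·1/2 + 7/4 = 11/4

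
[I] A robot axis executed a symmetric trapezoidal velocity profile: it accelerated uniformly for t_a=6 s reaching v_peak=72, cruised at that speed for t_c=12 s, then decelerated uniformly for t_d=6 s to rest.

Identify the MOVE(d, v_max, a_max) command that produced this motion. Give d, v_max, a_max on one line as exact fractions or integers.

a_max = 72/6 = 12
d_a = ½·72·6 = 216; d_c = 72·12 = 864
d = 2·216 + 864 = 1296
t_c = 12 > 0 ⇒ limit active, v_max = 72

d=1296 v_max=72 a_max=12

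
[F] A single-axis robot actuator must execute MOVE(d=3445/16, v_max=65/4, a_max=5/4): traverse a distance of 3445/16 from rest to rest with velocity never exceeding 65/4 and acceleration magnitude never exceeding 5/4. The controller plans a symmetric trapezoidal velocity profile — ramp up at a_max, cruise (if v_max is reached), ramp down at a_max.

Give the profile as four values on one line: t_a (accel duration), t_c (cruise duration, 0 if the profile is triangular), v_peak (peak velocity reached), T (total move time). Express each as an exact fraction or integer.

t_a=13 t_c=1/4 v_peak=65/4 T=105/4

vₘ²/aₘ = (65/4)²/(5/4) = 845/4
3445/16 ≥ 845/4 so v_max reached
t_a = (65/4)/(5/4) = 13; v_peak = 65/4
d_cruise = 3445/16 − 845/4 = 65/16; t_c = (65/16)/(65/4) = 1/4
T = 2·13 + 1/4 = 105/4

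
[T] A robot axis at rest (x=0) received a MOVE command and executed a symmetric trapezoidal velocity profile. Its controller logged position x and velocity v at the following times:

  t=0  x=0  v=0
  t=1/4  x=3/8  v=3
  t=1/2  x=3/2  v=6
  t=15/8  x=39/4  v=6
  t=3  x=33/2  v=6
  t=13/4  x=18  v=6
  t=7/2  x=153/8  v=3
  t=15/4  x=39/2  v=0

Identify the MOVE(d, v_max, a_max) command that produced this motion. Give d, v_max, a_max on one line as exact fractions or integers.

final state: t=15/4, x=39/2, v=0 → d = 39/2
a_max = (3−0)/(1/4−0) = 12
max v = 6 over t∈[1/2,13/4] → v_max = 6
check: 6·(1/2+11/4) = 39/2 ✓

d=39/2 v_max=6 a_max=12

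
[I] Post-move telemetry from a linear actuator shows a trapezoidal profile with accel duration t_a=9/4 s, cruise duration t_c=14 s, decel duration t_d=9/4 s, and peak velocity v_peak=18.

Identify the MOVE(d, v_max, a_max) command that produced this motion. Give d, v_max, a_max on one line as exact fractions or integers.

d=585/2 v_max=18 a_max=8

a_max = 18/(9/4) = 8
d_a = ½·18·9/4 = 81/4; d_c = 18·14 = 252
d = 2·81/4 + 252 = 585/2
t_c = 14 > 0 → v_max = v_peak = 18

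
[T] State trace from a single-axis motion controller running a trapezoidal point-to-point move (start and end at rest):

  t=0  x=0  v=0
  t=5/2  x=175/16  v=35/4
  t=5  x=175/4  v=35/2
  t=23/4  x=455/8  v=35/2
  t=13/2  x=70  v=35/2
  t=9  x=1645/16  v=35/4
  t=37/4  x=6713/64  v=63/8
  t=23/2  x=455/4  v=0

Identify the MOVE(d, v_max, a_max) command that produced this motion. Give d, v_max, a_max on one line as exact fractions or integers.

d=455/4 v_max=35/2 a_max=7/2

final state: t=23/2, x=455/4, v=0 → d = 455/4
a_max = (35/4−0)/(5/2−0) = 7/2
max v = 35/2 over t∈[5,13/2] → v_max = 35/2
check: 35/2·(5+3/2) = 455/4 ✓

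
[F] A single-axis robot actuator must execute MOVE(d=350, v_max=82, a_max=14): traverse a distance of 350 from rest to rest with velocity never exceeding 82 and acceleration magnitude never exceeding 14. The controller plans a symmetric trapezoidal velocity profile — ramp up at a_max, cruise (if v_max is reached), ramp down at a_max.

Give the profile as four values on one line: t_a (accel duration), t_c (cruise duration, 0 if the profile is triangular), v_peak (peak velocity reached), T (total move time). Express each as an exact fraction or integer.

t_a=5 t_c=0 v_peak=70 T=10

(v_max)²/a_max = 82²/14 = 3362/7
350 < 3362/7 → triangular
v_peak = √(350·14) = √4900 = 70
t_a = 70/14 = 5; t_c = 0
T = 2·5 = 10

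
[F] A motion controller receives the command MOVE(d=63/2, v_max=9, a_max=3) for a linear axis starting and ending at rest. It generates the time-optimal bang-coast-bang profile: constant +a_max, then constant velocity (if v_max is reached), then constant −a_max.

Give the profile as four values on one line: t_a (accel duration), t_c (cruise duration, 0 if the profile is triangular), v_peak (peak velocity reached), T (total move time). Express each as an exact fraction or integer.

t_a=3 t_c=1/2 v_peak=9 T=13/2

(v_max)²/a_max = 9²/3 = 27
63/2 ≥ 27 so v_max reached
t_a = 9/3 = 3; v_peak = 9
d_cruise = 63/2 − 27 = 9/2; t_c = (9/2)/9 = 1/2
T = 2·3 + 1/2 = 13/2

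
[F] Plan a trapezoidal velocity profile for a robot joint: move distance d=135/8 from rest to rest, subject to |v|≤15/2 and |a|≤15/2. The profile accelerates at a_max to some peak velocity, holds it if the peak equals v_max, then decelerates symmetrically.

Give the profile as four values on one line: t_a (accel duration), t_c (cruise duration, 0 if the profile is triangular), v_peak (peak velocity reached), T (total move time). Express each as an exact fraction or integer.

v_max²/a_max = (15/2)²/(15/2) = 15/2
135/8 ≥ 15/2 ⇒ cruise phase
t_a = (15/2)/(15/2) = 1; v_peak = 15/2
d_cruise = 135/8 − 15/2 = 75/8; t_c = (75/8)/(15/2) = 5/4
T = 2·1 + 5/4 = 13/4

t_a=1 t_c=5/4 v_peak=15/2 T=13/4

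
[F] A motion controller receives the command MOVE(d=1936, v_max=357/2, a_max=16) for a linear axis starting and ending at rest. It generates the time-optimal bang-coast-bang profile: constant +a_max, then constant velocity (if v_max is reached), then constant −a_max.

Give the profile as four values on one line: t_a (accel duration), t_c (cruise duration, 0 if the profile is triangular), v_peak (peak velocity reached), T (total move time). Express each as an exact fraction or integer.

vₘ²/aₘ = (357/2)²/16 = 127449/64
1936 < 127449/64 ⇒ no cruise
v_peak = √(1936·16) = √30976 = 176
t_a = 176/16 = 11; t_c = 0
T = 2·11 = 22

t_a=11 t_c=0 v_peak=176 T=22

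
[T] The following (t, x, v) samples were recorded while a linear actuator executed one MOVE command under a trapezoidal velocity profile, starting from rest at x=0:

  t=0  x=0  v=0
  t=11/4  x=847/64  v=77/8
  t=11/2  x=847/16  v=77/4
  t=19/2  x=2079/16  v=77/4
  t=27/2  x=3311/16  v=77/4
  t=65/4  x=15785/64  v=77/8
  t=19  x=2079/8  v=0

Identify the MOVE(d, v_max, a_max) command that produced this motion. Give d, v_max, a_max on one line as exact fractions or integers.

d=2079/8 v_max=77/4 a_max=7/2

final state: t=19, x=2079/8, v=0 → d = 2079/8
a_max = (77/8−0)/(11/4−0) = 7/2
max v = 77/4 over t∈[11/2,27/2] → v_max = 77/4
check: 77/4·(11/2+8) = 2079/8 ✓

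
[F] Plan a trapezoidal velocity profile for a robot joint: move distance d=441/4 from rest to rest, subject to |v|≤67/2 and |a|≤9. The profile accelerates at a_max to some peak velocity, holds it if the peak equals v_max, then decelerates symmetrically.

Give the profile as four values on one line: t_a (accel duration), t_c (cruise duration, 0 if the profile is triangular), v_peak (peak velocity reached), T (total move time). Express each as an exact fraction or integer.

(v_max)²/a_max = (67/2)²/9 = 4489/36
441/4 < 4489/36 ⇒ no cruise
v_peak = √(441/4·9) = √(3969/4) = 63/2
t_a = (63/2)/9 = 7/2; t_c = 0
T = 2·7/2 = 7

t_a=7/2 t_c=0 v_peak=63/2 T=7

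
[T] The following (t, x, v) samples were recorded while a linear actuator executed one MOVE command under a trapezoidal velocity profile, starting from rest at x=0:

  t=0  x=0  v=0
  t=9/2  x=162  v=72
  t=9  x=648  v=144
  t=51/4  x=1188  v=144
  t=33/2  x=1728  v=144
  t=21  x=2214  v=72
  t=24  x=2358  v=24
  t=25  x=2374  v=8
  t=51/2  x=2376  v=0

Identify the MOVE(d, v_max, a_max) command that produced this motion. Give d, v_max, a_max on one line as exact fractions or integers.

final state: t=51/2, x=2376, v=0 → d = 2376
a_max = (72−0)/(9/2−0) = 16
max v = 144 over t∈[9,33/2] → v_max = 144
check: 144·(9+15/2) = 2376 ✓

d=2376 v_max=144 a_max=16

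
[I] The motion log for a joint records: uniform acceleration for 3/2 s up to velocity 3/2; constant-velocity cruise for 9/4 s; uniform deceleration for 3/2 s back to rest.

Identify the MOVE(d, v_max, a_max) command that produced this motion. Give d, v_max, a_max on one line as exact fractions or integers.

a_max = (3/2)/(3/2) = 1
d_a = ½·3/2·3/2 = 9/8; d_c = 3/2·9/4 = 27/8
d = 2·9/8 + 27/8 = 45/8
t_c = 9/4 > 0 so v_max = 3/2

d=45/8 v_max=3/2 a_max=1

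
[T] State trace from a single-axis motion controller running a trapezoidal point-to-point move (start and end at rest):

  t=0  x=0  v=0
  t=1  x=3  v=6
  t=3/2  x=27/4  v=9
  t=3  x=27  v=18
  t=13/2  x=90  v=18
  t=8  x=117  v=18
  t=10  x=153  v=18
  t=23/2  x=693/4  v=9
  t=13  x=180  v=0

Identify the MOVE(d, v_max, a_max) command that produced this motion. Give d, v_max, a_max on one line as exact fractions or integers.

d=180 v_max=18 a_max=6

final state: t=13, x=180, v=0 → d = 180
a_max = (6−0)/(1−0) = 6
max v = 18 over t∈[3,10] → v_max = 18
check: 18·(3+7) = 180 ✓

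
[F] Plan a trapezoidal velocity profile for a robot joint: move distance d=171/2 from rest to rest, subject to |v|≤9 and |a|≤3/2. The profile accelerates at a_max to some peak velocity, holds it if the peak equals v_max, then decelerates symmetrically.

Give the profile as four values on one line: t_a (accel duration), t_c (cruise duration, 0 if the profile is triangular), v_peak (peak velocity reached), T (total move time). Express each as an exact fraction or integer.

t_a=6 t_c=7/2 v_peak=9 T=31/2

vₘ²/aₘ = 9²/(3/2) = 54
171/2 ≥ 54 → trapezoidal
t_a = 9/(3/2) = 6; v_peak = 9
d_cruise = 171/2 − 54 = 63/2; t_c = (63/2)/9 = 7/2
T = 2·6 + 7/2 = 31/2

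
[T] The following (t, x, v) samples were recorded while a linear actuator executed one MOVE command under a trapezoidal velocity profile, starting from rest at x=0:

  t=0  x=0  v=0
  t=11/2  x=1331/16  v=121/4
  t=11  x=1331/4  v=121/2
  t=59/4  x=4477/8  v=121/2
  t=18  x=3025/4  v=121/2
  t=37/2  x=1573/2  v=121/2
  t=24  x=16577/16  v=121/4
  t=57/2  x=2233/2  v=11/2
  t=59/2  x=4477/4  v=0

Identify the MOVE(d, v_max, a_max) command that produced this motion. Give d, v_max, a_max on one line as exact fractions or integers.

d=4477/4 v_max=121/2 a_max=11/2

final state: t=59/2, x=4477/4, v=0 → d = 4477/4
a_max = (121/4−0)/(11/2−0) = 11/2
max v = 121/2 over t∈[11,37/2] → v_max = 121/2
check: 121/2·(11+15/2) = 4477/4 ✓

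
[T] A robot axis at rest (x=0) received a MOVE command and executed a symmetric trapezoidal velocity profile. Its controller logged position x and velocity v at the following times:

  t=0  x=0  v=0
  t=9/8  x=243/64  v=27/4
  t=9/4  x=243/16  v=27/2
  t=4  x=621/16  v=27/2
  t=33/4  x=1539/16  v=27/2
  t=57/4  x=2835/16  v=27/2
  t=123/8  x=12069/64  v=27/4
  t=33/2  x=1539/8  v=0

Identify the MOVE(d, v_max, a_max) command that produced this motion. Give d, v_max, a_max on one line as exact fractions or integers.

d=1539/8 v_max=27/2 a_max=6

final state: t=33/2, x=1539/8, v=0 → d = 1539/8
a_max = (27/4−0)/(9/8−0) = 6
max v = 27/2 over t∈[9/4,57/4] → v_max = 27/2
check: 27/2·(9/4+12) = 1539/8 ✓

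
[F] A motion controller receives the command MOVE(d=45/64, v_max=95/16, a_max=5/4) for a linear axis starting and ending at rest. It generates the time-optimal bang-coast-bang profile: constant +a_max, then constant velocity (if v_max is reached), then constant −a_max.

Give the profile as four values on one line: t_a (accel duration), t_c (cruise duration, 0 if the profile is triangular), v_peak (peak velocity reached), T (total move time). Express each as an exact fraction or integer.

t_a=3/4 t_c=0 v_peak=15/16 T=3/2

(v_max)²/a_max = (95/16)²/(5/4) = 1805/64
45/64 < 1805/64 so t_c = 0
v_peak = √(45/64·5/4) = √(225/256) = 15/16
t_a = (15/16)/(5/4) = 3/4; t_c = 0
T = 2·3/4 = 3/2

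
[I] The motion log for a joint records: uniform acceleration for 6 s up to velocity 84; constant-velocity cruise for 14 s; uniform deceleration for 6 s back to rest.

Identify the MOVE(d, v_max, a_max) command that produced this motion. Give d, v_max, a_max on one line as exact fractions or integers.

a_max = 84/6 = 14
d_a = ½·84·6 = 252; d_c = 84·14 = 1176
d = 2·252 + 1176 = 1680
t_c = 14 > 0 so v_max = 84

d=1680 v_max=84 a_max=14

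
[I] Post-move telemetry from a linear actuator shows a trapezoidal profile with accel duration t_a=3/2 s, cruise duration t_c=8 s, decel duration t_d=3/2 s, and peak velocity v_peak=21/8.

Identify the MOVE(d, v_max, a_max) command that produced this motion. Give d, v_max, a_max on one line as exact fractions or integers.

a_max = (21/8)/(3/2) = 7/4
d_a = ½·21/8·3/2 = 63/32; d_c = 21/8·8 = 21
d = 2·63/32 + 21 = 399/16
t_c = 8 > 0 ⇒ limit active, v_max = 21/8

d=399/16 v_max=21/8 a_max=7/4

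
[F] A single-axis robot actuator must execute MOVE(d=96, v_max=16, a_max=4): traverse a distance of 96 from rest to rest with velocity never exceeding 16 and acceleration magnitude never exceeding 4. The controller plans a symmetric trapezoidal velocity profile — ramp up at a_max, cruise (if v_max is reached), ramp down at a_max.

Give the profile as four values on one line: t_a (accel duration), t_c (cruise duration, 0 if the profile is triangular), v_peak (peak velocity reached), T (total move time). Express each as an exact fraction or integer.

vₘ²/aₘ = 16²/4 = 64
96 ≥ 64 ⇒ cruise phase
t_a = 16/4 = 4; v_peak = 16
d_cruise = 96 − 64 = 32; t_c = 32/16 = 2
T = 2·4 + 2 = 10

t_a=4 t_c=2 v_peak=16 T=10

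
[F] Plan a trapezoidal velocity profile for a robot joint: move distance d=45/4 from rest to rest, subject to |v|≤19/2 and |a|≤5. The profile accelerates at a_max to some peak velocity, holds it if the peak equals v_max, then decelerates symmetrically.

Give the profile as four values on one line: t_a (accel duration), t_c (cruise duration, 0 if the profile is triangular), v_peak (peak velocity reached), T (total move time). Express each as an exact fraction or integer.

t_a=3/2 t_c=0 v_peak=15/2 T=3

(v_max)²/a_max = (19/2)²/5 = 361/20
45/4 < 361/20 so t_c = 0
v_peak = √(45/4·5) = √(225/4) = 15/2
t_a = (15/2)/5 = 3/2; t_c = 0
T = 2·3/2 = 3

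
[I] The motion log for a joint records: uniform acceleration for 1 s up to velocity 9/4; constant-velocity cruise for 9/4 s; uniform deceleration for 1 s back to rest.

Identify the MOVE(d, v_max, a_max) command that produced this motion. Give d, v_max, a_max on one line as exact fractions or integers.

d=117/16 v_max=9/4 a_max=9/4

a_max = (9/4)/1 = 9/4
d_a = ½·9/4·1 = 9/8; d_c = 9/4·9/4 = 81/16
d = 2·9/8 + 81/16 = 117/16
t_c = 9/4 > 0 → v_max = v_peak = 9/4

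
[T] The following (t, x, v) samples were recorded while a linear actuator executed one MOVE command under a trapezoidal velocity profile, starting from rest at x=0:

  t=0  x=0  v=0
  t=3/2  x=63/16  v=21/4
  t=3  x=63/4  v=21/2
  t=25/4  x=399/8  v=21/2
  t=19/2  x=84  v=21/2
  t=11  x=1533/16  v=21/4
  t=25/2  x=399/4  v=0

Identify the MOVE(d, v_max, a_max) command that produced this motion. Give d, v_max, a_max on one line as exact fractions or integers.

final state: t=25/2, x=399/4, v=0 → d = 399/4
a_max = (21/4−0)/(3/2−0) = 7/2
max v = 21/2 over t∈[3,19/2] → v_max = 21/2
check: 21/2·(3+13/2) = 399/4 ✓

d=399/4 v_max=21/2 a_max=7/2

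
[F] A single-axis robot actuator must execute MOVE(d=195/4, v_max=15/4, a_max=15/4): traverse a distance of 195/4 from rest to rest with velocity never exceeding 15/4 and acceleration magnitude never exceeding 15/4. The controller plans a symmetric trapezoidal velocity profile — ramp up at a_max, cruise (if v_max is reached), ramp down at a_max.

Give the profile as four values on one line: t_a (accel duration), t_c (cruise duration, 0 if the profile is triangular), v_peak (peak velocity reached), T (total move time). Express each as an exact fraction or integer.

t_a=1 t_c=12 v_peak=15/4 T=14

v_max²/a_max = (15/4)²/(15/4) = 15/4
195/4 ≥ 15/4 so v_max reached
t_a = (15/4)/(15/4) = 1; v_peak = 15/4
d_cruise = 195/4 − 15/4 = 45; t_c = 45/(15/4) = 12
T = 2·1 + 12 = 14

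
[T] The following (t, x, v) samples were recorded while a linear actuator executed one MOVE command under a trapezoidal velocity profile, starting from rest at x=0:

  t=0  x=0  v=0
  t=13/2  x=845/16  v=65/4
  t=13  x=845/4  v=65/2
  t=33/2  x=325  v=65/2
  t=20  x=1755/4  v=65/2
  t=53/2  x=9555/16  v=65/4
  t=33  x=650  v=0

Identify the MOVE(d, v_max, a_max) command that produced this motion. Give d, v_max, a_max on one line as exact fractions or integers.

d=650 v_max=65/2 a_max=5/2

final state: t=33, x=650, v=0 → d = 650
a_max = (65/4−0)/(13/2−0) = 5/2
max v = 65/2 over t∈[13,20] → v_max = 65/2
check: 65/2·(13+7) = 650 ✓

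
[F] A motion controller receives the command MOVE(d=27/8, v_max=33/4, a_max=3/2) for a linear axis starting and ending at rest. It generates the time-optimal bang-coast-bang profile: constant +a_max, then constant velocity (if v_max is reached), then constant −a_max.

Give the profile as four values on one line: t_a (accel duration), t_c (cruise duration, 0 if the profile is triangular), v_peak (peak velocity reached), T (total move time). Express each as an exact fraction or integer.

vₘ²/aₘ = (33/4)²/(3/2) = 363/8
27/8 < 363/8 → triangular
v_peak = √(27/8·3/2) = √(81/16) = 9/4
t_a = (9/4)/(3/2) = 3/2; t_c = 0
T = 2·3/2 = 3

t_a=3/2 t_c=0 v_peak=9/4 T=3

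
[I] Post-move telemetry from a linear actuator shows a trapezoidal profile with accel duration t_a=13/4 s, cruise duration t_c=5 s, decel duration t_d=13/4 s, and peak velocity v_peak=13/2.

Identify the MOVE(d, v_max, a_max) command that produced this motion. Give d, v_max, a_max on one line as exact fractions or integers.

a_max = (13/2)/(13/4) = 2
d_a = ½·13/2·13/4 = 169/16; d_c = 13/2·5 = 65/2
d = 2·169/16 + 65/2 = 429/8
t_c = 5 > 0 ⇒ limit active, v_max = 13/2

d=429/8 v_max=13/2 a_max=2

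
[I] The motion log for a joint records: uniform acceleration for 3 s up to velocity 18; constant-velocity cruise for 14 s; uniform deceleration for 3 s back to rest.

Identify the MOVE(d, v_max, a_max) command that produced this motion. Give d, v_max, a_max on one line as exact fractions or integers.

d=306 v_max=18 a_max=6

a_max = 18/3 = 6
d_a = ½·18·3 = 27; d_c = 18·14 = 252
d = 2·27 + 252 = 306
t_c = 14 > 0 so v_max = 18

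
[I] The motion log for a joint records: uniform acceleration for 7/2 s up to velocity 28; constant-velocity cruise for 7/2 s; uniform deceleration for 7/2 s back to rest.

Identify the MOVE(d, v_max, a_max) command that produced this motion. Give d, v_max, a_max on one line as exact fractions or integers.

d=196 v_max=28 a_max=8

a_max = 28/(7/2) = 8
d_a = ½·28·7/2 = 49; d_c = 28·7/2 = 98
d = 2·49 + 98 = 196
t_c = 7/2 > 0 ⇒ limit active, v_max = 28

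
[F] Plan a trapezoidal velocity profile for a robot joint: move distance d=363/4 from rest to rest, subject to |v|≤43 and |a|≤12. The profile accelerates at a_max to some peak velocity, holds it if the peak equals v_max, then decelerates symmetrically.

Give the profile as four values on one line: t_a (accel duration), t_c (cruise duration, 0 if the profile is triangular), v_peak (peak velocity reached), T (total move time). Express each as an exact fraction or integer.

t_a=11/4 t_c=0 v_peak=33 T=11/2

v_max²/a_max = 43²/12 = 1849/12
363/4 < 1849/12 ⇒ no cruise
v_peak = √(363/4·12) = √1089 = 33
t_a = 33/12 = 11/4; t_c = 0
T = 2·11/4 = 11/2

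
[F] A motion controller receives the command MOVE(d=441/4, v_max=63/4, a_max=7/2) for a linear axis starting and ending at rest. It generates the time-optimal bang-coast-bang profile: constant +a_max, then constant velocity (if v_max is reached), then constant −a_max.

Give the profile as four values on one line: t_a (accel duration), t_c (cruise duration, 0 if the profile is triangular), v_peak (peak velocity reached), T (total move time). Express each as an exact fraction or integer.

t_a=9/2 t_c=5/2 v_peak=63/4 T=23/2

(v_max)²/a_max = (63/4)²/(7/2) = 567/8
441/4 ≥ 567/8 ⇒ cruise phase
t_a = (63/4)/(7/2) = 9/2; v_peak = 63/4
d_cruise = 441/4 − 567/8 = 315/8; t_c = (315/8)/(63/4) = 5/2
T = 2·9/2 + 5/2 = 23/2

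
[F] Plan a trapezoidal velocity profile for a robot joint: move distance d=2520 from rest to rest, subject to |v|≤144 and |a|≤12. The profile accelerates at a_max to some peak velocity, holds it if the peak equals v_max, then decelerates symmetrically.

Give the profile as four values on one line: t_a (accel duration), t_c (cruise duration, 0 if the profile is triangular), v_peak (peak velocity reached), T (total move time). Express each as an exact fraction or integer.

(v_max)²/a_max = 144²/12 = 1728
2520 ≥ 1728 so v_max reached
t_a = 144/12 = 12; v_peak = 144
d_cruise = 2520 − 1728 = 792; t_c = 792/144 = 11/2
T = 2·12 + 11/2 = 59/2

t_a=12 t_c=11/2 v_peak=144 T=59/2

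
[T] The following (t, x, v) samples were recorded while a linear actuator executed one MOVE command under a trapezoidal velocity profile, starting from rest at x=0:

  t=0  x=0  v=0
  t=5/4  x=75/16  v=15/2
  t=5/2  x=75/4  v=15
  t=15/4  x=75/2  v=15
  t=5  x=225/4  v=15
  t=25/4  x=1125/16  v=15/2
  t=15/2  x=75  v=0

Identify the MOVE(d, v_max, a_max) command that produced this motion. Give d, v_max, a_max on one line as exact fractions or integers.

d=75 v_max=15 a_max=6

final state: t=15/2, x=75, v=0 → d = 75
a_max = (15/2−0)/(5/4−0) = 6
max v = 15 over t∈[5/2,5] → v_max = 15
check: 15·(5/2+5/2) = 75 ✓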